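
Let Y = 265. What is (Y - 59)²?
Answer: 42436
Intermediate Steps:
(Y - 59)² = (265 - 59)² = 206² = 42436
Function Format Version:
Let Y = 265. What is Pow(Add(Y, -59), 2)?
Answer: 42436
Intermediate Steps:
Pow(Add(Y, -59), 2) = Pow(Add(265, -59), 2) = Pow(206, 2) = 42436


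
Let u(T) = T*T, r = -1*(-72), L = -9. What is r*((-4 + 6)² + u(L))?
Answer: 6120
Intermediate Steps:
r = 72
u(T) = T²
r*((-4 + 6)² + u(L)) = 72*((-4 + 6)² + (-9)²) = 72*(2² + 81) = 72*(4 + 81) = 72*85 = 6120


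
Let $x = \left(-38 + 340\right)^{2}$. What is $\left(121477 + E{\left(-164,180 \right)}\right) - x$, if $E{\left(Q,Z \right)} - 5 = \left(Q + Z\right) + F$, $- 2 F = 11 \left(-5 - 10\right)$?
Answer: $\frac{60753}{2} \approx 30377.0$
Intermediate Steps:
$F = \frac{165}{2}$ ($F = - \frac{11 \left(-5 - 10\right)}{2} = - \frac{11 \left(-15\right)}{2} = \left(- \frac{1}{2}\right) \left(-165\right) = \frac{165}{2} \approx 82.5$)
$E{\left(Q,Z \right)} = \frac{175}{2} + Q + Z$ ($E{\left(Q,Z \right)} = 5 + \left(\left(Q + Z\right) + \frac{165}{2}\right) = 5 + \left(\frac{165}{2} + Q + Z\right) = \frac{175}{2} + Q + Z$)
$x = 91204$ ($x = 302^{2} = 91204$)
$\left(121477 + E{\left(-164,180 \right)}\right) - x = \left(121477 + \left(\frac{175}{2} - 164 + 180\right)\right) - 91204 = \left(121477 + \frac{207}{2}\right) - 91204 = \frac{243161}{2} - 91204 = \frac{60753}{2}$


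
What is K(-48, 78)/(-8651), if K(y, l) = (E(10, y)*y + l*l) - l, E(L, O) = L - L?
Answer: -6006/8651 ≈ -0.69425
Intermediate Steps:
E(L, O) = 0
K(y, l) = l**2 - l (K(y, l) = (0*y + l*l) - l = (0 + l**2) - l = l**2 - l)
K(-48, 78)/(-8651) = (78*(-1 + 78))/(-8651) = (78*77)*(-1/8651) = 6006*(-1/8651) = -6006/8651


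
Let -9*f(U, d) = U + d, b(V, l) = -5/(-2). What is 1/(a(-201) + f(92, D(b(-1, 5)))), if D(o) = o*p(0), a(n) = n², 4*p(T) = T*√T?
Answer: 9/363517 ≈ 2.4758e-5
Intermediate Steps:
b(V, l) = 5/2 (b(V, l) = -5*(-½) = 5/2)
p(T) = T^(3/2)/4 (p(T) = (T*√T)/4 = T^(3/2)/4)
D(o) = 0 (D(o) = o*(0^(3/2)/4) = o*((¼)*0) = o*0 = 0)
f(U, d) = -U/9 - d/9 (f(U, d) = -(U + d)/9 = -U/9 - d/9)
1/(a(-201) + f(92, D(b(-1, 5)))) = 1/((-201)² + (-⅑*92 - ⅑*0)) = 1/(40401 + (-92/9 + 0)) = 1/(40401 - 92/9) = 1/(363517/9) = 9/363517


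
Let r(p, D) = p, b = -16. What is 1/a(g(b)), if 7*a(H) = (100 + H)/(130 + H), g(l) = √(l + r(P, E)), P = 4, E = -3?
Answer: 22771/2503 - 105*I*√3/2503 ≈ 9.0975 - 0.072659*I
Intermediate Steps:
g(l) = √(4 + l) (g(l) = √(l + 4) = √(4 + l))
a(H) = (100 + H)/(7*(130 + H)) (a(H) = ((100 + H)/(130 + H))/7 = (100 + H)/(7*(130 + H)))
1/a(g(b)) = 1/((100 + √(4 - 16))/(7*(130 + √(4 - 16)))) = 1/((100 + √(-12))/(7*(130 + √(-12)))) = 1/((100 + 2*I*√3)/(7*(130 + 2*I*√3))) = 7*(130 + 2*I*√3)/(100 + 2*I*√3)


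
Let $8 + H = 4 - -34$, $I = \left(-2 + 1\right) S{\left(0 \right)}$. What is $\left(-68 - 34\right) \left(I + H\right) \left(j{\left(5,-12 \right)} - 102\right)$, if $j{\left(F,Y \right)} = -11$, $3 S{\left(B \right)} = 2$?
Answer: $338096$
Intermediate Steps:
$S{\left(B \right)} = \frac{2}{3}$ ($S{\left(B \right)} = \frac{1}{3} \cdot 2 = \frac{2}{3}$)
$I = - \frac{2}{3}$ ($I = \left(-2 + 1\right) \frac{2}{3} = \left(-1\right) \frac{2}{3} = - \frac{2}{3} \approx -0.66667$)
$H = 30$ ($H = -8 + \left(4 - -34\right) = -8 + \left(4 + 34\right) = -8 + 38 = 30$)
$\left(-68 - 34\right) \left(I + H\right) \left(j{\left(5,-12 \right)} - 102\right) = \left(-68 - 34\right) \left(- \frac{2}{3} + 30\right) \left(-11 - 102\right) = \left(-102\right) \frac{88}{3} \left(-113\right) = \left(-2992\right) \left(-113\right) = 338096$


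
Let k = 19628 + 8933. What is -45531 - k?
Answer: -74092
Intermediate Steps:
k = 28561
-45531 - k = -45531 - 1*28561 = -45531 - 28561 = -74092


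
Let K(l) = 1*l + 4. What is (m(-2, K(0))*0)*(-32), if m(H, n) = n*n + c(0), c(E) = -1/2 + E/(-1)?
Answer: 0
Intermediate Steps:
c(E) = -½ - E (c(E) = -1*½ + E*(-1) = -½ - E)
K(l) = 4 + l (K(l) = l + 4 = 4 + l)
m(H, n) = -½ + n² (m(H, n) = n*n + (-½ - 1*0) = n² + (-½ + 0) = n² - ½ = -½ + n²)
(m(-2, K(0))*0)*(-32) = ((-½ + (4 + 0)²)*0)*(-32) = ((-½ + 4²)*0)*(-32) = ((-½ + 16)*0)*(-32) = ((31/2)*0)*(-32) = 0*(-32) = 0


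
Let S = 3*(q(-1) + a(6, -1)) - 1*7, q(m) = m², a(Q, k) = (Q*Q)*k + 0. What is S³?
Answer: -1404928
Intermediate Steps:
a(Q, k) = k*Q² (a(Q, k) = Q²*k + 0 = k*Q² + 0 = k*Q²)
S = -112 (S = 3*((-1)² - 1*6²) - 1*7 = 3*(1 - 1*36) - 7 = 3*(1 - 36) - 7 = 3*(-35) - 7 = -105 - 7 = -112)
S³ = (-112)³ = -1404928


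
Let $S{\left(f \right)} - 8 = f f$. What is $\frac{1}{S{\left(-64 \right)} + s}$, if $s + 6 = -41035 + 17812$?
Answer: $- \frac{1}{19125} \approx -5.2288 \cdot 10^{-5}$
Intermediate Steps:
$S{\left(f \right)} = 8 + f^{2}$ ($S{\left(f \right)} = 8 + f f = 8 + f^{2}$)
$s = -23229$ ($s = -6 + \left(-41035 + 17812\right) = -6 - 23223 = -23229$)
$\frac{1}{S{\left(-64 \right)} + s} = \frac{1}{\left(8 + \left(-64\right)^{2}\right) - 23229} = \frac{1}{\left(8 + 4096\right) - 23229} = \frac{1}{4104 - 23229} = \frac{1}{-19125} = - \frac{1}{19125}$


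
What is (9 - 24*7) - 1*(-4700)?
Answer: 4541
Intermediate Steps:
(9 - 24*7) - 1*(-4700) = (9 - 168) + 4700 = -159 + 4700 = 4541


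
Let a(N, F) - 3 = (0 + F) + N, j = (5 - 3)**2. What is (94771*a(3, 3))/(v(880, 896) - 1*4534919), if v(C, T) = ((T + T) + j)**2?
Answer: -852939/1309303 ≈ -0.65145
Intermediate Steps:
j = 4 (j = 2**2 = 4)
a(N, F) = 3 + F + N (a(N, F) = 3 + ((0 + F) + N) = 3 + (F + N) = 3 + F + N)
v(C, T) = (4 + 2*T)**2 (v(C, T) = ((T + T) + 4)**2 = (2*T + 4)**2 = (4 + 2*T)**2)
(94771*a(3, 3))/(v(880, 896) - 1*4534919) = (94771*(3 + 3 + 3))/(4*(2 + 896)**2 - 1*4534919) = (94771*9)/(4*898**2 - 4534919) = 852939/(4*806404 - 4534919) = 852939/(3225616 - 4534919) = 852939/(-1309303) = 852939*(-1/1309303) = -852939/1309303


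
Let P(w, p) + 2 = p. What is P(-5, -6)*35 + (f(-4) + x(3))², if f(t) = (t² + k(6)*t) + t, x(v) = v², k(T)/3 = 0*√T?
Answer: 161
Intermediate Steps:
P(w, p) = -2 + p
k(T) = 0 (k(T) = 3*(0*√T) = 3*0 = 0)
f(t) = t + t² (f(t) = (t² + 0*t) + t = (t² + 0) + t = t² + t = t + t²)
P(-5, -6)*35 + (f(-4) + x(3))² = (-2 - 6)*35 + (-4*(1 - 4) + 3²)² = -8*35 + (-4*(-3) + 9)² = -280 + (12 + 9)² = -280 + 21² = -280 + 441 = 161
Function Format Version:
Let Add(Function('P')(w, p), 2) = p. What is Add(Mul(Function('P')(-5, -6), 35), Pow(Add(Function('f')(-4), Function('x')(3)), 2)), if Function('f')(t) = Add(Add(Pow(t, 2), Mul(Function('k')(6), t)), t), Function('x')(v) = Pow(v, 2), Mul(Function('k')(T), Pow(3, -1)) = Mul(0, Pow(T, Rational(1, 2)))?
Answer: 161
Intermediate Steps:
Function('P')(w, p) = Add(-2, p)
Function('k')(T) = 0 (Function('k')(T) = Mul(3, Mul(0, Pow(T, Rational(1, 2)))) = Mul(3, 0) = 0)
Function('f')(t) = Add(t, Pow(t, 2)) (Function('f')(t) = Add(Add(Pow(t, 2), Mul(0, t)), t) = Add(Add(Pow(t, 2), 0), t) = Add(Pow(t, 2), t) = Add(t, Pow(t, 2)))
Add(Mul(Function('P')(-5, -6), 35), Pow(Add(Function('f')(-4), Function('x')(3)), 2)) = Add(Mul(Add(-2, -6), 35), Pow(Add(Mul(-4, Add(1, -4)), Pow(3, 2)), 2)) = Add(Mul(-8, 35), Pow(Add(Mul(-4, -3), 9), 2)) = Add(-280, Pow(Add(12, 9), 2)) = Add(-280, Pow(21, 2)) = Add(-280, 441) = 161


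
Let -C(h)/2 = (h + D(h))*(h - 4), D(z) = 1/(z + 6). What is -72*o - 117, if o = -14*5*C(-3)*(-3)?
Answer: 564363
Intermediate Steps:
D(z) = 1/(6 + z)
C(h) = -2*(-4 + h)*(h + 1/(6 + h)) (C(h) = -2*(h + 1/(6 + h))*(h - 4) = -2*(h + 1/(6 + h))*(-4 + h) = -2*(-4 + h)*(h + 1/(6 + h)))
o = -7840 (o = -14*5*(2*(4 - 1*(-3) - 3*(4 - 1*(-3))*(6 - 3))/(6 - 3))*(-3) = -14*5*(2*(4 + 3 - 3*(4 + 3)*3)/3)*(-3) = -14*5*(2*(⅓)*(4 + 3 - 3*7*3))*(-3) = -14*5*(2*(⅓)*(4 + 3 - 63))*(-3) = -14*5*(2*(⅓)*(-56))*(-3) = -14*5*(-112/3)*(-3) = -(-7840)*(-3)/3 = -14*560 = -7840)
-72*o - 117 = -72*(-7840) - 117 = 564480 - 117 = 564363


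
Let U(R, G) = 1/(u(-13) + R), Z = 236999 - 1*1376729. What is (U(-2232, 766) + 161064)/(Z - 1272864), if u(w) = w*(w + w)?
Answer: -305055215/4569453036 ≈ -0.066760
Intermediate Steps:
u(w) = 2*w**2 (u(w) = w*(2*w) = 2*w**2)
Z = -1139730 (Z = 236999 - 1376729 = -1139730)
U(R, G) = 1/(338 + R) (U(R, G) = 1/(2*(-13)**2 + R) = 1/(2*169 + R) = 1/(338 + R))
(U(-2232, 766) + 161064)/(Z - 1272864) = (1/(338 - 2232) + 161064)/(-1139730 - 1272864) = (1/(-1894) + 161064)/(-2412594) = (-1/1894 + 161064)*(-1/2412594) = (305055215/1894)*(-1/2412594) = -305055215/4569453036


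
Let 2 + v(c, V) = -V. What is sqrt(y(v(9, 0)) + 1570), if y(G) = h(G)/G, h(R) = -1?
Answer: 3*sqrt(698)/2 ≈ 39.630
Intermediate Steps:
v(c, V) = -2 - V
y(G) = -1/G
sqrt(y(v(9, 0)) + 1570) = sqrt(-1/(-2 - 1*0) + 1570) = sqrt(-1/(-2 + 0) + 1570) = sqrt(-1/(-2) + 1570) = sqrt(-1*(-1/2) + 1570) = sqrt(1/2 + 1570) = sqrt(3141/2) = 3*sqrt(698)/2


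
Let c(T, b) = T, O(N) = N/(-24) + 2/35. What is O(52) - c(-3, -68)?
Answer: 187/210 ≈ 0.89048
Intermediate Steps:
O(N) = 2/35 - N/24 (O(N) = N*(-1/24) + 2*(1/35) = -N/24 + 2/35 = 2/35 - N/24)
O(52) - c(-3, -68) = (2/35 - 1/24*52) - 1*(-3) = (2/35 - 13/6) + 3 = -443/210 + 3 = 187/210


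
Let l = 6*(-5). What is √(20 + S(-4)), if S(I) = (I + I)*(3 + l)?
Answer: 2*√59 ≈ 15.362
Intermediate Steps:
l = -30
S(I) = -54*I (S(I) = (I + I)*(3 - 30) = (2*I)*(-27) = -54*I)
√(20 + S(-4)) = √(20 - 54*(-4)) = √(20 + 216) = √236 = 2*√59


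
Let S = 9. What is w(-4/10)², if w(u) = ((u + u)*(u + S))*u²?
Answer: 473344/390625 ≈ 1.2118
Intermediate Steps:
w(u) = 2*u³*(9 + u) (w(u) = ((u + u)*(u + 9))*u² = ((2*u)*(9 + u))*u² = (2*u*(9 + u))*u² = 2*u³*(9 + u))
w(-4/10)² = (2*(-4/10)³*(9 - 4/10))² = (2*(-4*⅒)³*(9 - 4*⅒))² = (2*(-⅖)³*(9 - ⅖))² = (2*(-8/125)*(43/5))² = (-688/625)² = 473344/390625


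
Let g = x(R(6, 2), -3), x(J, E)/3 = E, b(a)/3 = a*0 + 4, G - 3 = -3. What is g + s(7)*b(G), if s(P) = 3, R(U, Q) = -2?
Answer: 27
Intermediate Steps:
G = 0 (G = 3 - 3 = 0)
b(a) = 12 (b(a) = 3*(a*0 + 4) = 3*(0 + 4) = 3*4 = 12)
x(J, E) = 3*E
g = -9 (g = 3*(-3) = -9)
g + s(7)*b(G) = -9 + 3*12 = -9 + 36 = 27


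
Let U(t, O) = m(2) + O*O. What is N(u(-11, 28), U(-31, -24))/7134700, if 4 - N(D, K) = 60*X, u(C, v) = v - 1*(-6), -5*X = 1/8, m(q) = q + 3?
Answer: 11/14269400 ≈ 7.7088e-7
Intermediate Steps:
m(q) = 3 + q
U(t, O) = 5 + O² (U(t, O) = (3 + 2) + O*O = 5 + O²)
X = -1/40 (X = -⅕/8 = -⅕*⅛ = -1/40 ≈ -0.025000)
u(C, v) = 6 + v (u(C, v) = v + 6 = 6 + v)
N(D, K) = 11/2 (N(D, K) = 4 - 60*(-1)/40 = 4 - 1*(-3/2) = 4 + 3/2 = 11/2)
N(u(-11, 28), U(-31, -24))/7134700 = (11/2)/7134700 = (11/2)*(1/7134700) = 11/14269400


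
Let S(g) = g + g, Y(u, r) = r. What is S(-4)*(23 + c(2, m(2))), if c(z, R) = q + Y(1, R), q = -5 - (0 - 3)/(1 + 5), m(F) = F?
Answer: -164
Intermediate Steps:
S(g) = 2*g
q = -9/2 (q = -5 - (-3)/6 = -5 - 1*(-1/2) = -5 + 1/2 = -9/2 ≈ -4.5000)
c(z, R) = -9/2 + R
S(-4)*(23 + c(2, m(2))) = (2*(-4))*(23 + (-9/2 + 2)) = -8*(23 - 5/2) = -8*41/2 = -164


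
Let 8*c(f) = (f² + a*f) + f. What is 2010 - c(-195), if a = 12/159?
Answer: -575985/212 ≈ -2716.9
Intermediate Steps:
a = 4/53 (a = 12*(1/159) = 4/53 ≈ 0.075472)
c(f) = f²/8 + 57*f/424 (c(f) = ((f² + 4*f/53) + f)/8 = (f² + 57*f/53)/8 = f²/8 + 57*f/424)
2010 - c(-195) = 2010 - (-195)*(57 + 53*(-195))/424 = 2010 - (-195)*(57 - 10335)/424 = 2010 - (-195)*(-10278)/424 = 2010 - 1*1002105/212 = 2010 - 1002105/212 = -575985/212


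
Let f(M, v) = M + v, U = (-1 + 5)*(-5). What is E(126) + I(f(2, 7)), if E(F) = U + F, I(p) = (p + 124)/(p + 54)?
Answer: 973/9 ≈ 108.11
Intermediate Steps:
U = -20 (U = 4*(-5) = -20)
I(p) = (124 + p)/(54 + p)
E(F) = -20 + F
E(126) + I(f(2, 7)) = (-20 + 126) + (124 + (2 + 7))/(54 + (2 + 7)) = 106 + (124 + 9)/(54 + 9) = 106 + 133/63 = 106 + (1/63)*133 = 106 + 19/9 = 973/9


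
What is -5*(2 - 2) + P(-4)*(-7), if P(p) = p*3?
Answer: 84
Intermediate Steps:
P(p) = 3*p
-5*(2 - 2) + P(-4)*(-7) = -5*(2 - 2) + (3*(-4))*(-7) = -5*0 - 12*(-7) = 0 + 84 = 84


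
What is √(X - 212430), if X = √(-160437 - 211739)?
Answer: √(-212430 + 4*I*√23261) ≈ 0.6618 + 460.9*I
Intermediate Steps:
X = 4*I*√23261 (X = √(-372176) = 4*I*√23261 ≈ 610.06*I)
√(X - 212430) = √(4*I*√23261 - 212430) = √(-212430 + 4*I*√23261)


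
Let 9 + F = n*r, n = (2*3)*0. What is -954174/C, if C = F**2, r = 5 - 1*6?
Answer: -318058/27 ≈ -11780.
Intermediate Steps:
n = 0 (n = 6*0 = 0)
r = -1 (r = 5 - 6 = -1)
F = -9 (F = -9 + 0*(-1) = -9 + 0 = -9)
C = 81 (C = (-9)**2 = 81)
-954174/C = -954174/81 = -954174*1/81 = -318058/27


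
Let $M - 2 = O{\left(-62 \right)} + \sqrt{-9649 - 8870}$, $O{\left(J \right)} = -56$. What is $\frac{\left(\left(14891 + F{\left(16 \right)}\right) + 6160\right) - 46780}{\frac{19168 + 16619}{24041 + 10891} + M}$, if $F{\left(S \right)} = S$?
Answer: $\frac{184685331591684}{2891356909393} + \frac{3486238890768 i \sqrt{18519}}{2891356909393} \approx 63.875 + 164.08 i$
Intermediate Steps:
$M = -54 + i \sqrt{18519}$ ($M = 2 - \left(56 - \sqrt{-9649 - 8870}\right) = 2 - \left(56 - \sqrt{-18519}\right) = 2 - \left(56 - i \sqrt{18519}\right) = -54 + i \sqrt{18519} \approx -54.0 + 136.08 i$)
$\frac{\left(\left(14891 + F{\left(16 \right)}\right) + 6160\right) - 46780}{\frac{19168 + 16619}{24041 + 10891} + M} = \frac{\left(\left(14891 + 16\right) + 6160\right) - 46780}{\frac{19168 + 16619}{24041 + 10891} - \left(54 - i \sqrt{18519}\right)} = \frac{\left(14907 + 6160\right) - 46780}{\frac{35787}{34932} - \left(54 - i \sqrt{18519}\right)} = \frac{21067 - 46780}{35787 \cdot \frac{1}{34932} - \left(54 - i \sqrt{18519}\right)} = - \frac{25713}{\frac{11929}{11644} - \left(54 - i \sqrt{18519}\right)} = - \frac{25713}{- \frac{616847}{11644} + i \sqrt{18519}}$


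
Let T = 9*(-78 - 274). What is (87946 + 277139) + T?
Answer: 361917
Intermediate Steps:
T = -3168 (T = 9*(-352) = -3168)
(87946 + 277139) + T = (87946 + 277139) - 3168 = 365085 - 3168 = 361917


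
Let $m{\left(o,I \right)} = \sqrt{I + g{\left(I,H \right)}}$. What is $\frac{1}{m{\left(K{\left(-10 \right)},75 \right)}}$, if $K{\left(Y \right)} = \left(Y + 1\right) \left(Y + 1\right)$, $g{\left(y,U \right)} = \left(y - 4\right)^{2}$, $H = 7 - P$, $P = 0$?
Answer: $\frac{\sqrt{1279}}{2558} \approx 0.013981$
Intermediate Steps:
$H = 7$ ($H = 7 - 0 = 7 + 0 = 7$)
$g{\left(y,U \right)} = \left(-4 + y\right)^{2}$
$K{\left(Y \right)} = \left(1 + Y\right)^{2}$ ($K{\left(Y \right)} = \left(1 + Y\right) \left(1 + Y\right) = \left(1 + Y\right)^{2}$)
$m{\left(o,I \right)} = \sqrt{I + \left(-4 + I\right)^{2}}$
$\frac{1}{m{\left(K{\left(-10 \right)},75 \right)}} = \frac{1}{\sqrt{75 + \left(-4 + 75\right)^{2}}} = \frac{1}{\sqrt{75 + 71^{2}}} = \frac{1}{\sqrt{75 + 5041}} = \frac{1}{\sqrt{5116}} = \frac{1}{2 \sqrt{1279}} = \frac{\sqrt{1279}}{2558}$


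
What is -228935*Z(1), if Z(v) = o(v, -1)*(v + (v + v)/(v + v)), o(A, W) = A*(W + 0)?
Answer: 457870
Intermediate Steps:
o(A, W) = A*W
Z(v) = -v*(1 + v) (Z(v) = (v*(-1))*(v + (v + v)/(v + v)) = (-v)*(v + (2*v)/((2*v))) = (-v)*(v + (2*v)*(1/(2*v))) = (-v)*(v + 1) = (-v)*(1 + v) = -v*(1 + v))
-228935*Z(1) = -(-228935)*(1 + 1) = -(-228935)*2 = -228935*(-2) = 457870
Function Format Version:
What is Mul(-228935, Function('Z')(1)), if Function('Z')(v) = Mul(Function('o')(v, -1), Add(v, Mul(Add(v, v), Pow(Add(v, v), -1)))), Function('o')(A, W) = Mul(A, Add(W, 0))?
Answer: 457870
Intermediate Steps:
Function('o')(A, W) = Mul(A, W)
Function('Z')(v) = Mul(-1, v, Add(1, v)) (Function('Z')(v) = Mul(Mul(v, -1), Add(v, Mul(Add(v, v), Pow(Add(v, v), -1)))) = Mul(Mul(-1, v), Add(v, Mul(Mul(2, v), Pow(Mul(2, v), -1)))) = Mul(Mul(-1, v), Add(v, Mul(Mul(2, v), Mul(Rational(1, 2), Pow(v, -1))))) = Mul(Mul(-1, v), Add(v, 1)) = Mul(Mul(-1, v), Add(1, v)) = Mul(-1, v, Add(1, v)))
Mul(-228935, Function('Z')(1)) = Mul(-228935, Mul(-1, 1, Add(1, 1))) = Mul(-228935, Mul(-1, 1, 2)) = Mul(-228935, -2) = 457870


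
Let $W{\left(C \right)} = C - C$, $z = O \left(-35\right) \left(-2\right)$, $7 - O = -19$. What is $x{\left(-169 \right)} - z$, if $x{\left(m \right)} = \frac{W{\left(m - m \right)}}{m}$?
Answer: $-1820$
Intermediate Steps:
$O = 26$ ($O = 7 - -19 = 7 + 19 = 26$)
$z = 1820$ ($z = 26 \left(-35\right) \left(-2\right) = \left(-910\right) \left(-2\right) = 1820$)
$W{\left(C \right)} = 0$
$x{\left(m \right)} = 0$ ($x{\left(m \right)} = \frac{0}{m} = 0$)
$x{\left(-169 \right)} - z = 0 - 1820 = -1820$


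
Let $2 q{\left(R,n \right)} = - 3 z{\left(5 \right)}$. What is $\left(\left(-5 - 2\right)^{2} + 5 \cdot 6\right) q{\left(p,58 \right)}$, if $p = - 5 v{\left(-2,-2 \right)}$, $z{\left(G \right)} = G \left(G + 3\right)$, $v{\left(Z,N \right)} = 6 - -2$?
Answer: $-4740$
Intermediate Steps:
$v{\left(Z,N \right)} = 8$ ($v{\left(Z,N \right)} = 6 + 2 = 8$)
$z{\left(G \right)} = G \left(3 + G\right)$
$p = -40$ ($p = \left(-5\right) 8 = -40$)
$q{\left(R,n \right)} = -60$ ($q{\left(R,n \right)} = \frac{\left(-3\right) 5 \left(3 + 5\right)}{2} = \frac{\left(-3\right) 5 \cdot 8}{2} = \frac{\left(-3\right) 40}{2} = \frac{1}{2} \left(-120\right) = -60$)
$\left(\left(-5 - 2\right)^{2} + 5 \cdot 6\right) q{\left(p,58 \right)} = \left(\left(-5 - 2\right)^{2} + 5 \cdot 6\right) \left(-60\right) = \left(\left(-7\right)^{2} + 30\right) \left(-60\right) = \left(49 + 30\right) \left(-60\right) = 79 \left(-60\right) = -4740$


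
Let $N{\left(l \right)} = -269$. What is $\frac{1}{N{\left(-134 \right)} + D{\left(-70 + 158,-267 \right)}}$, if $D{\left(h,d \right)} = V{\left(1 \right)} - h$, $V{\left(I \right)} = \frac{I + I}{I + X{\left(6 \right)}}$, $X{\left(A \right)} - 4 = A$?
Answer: $- \frac{11}{3925} \approx -0.0028025$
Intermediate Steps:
$X{\left(A \right)} = 4 + A$
$V{\left(I \right)} = \frac{2 I}{10 + I}$ ($V{\left(I \right)} = \frac{I + I}{I + \left(4 + 6\right)} = \frac{2 I}{I + 10} = \frac{2 I}{10 + I}$)
$D{\left(h,d \right)} = \frac{2}{11} - h$ ($D{\left(h,d \right)} = 2 \cdot 1 \frac{1}{10 + 1} - h = 2 \cdot 1 \cdot \frac{1}{11} - h = \frac{2}{11} - h$)
$\frac{1}{N{\left(-134 \right)} + D{\left(-70 + 158,-267 \right)}} = \frac{1}{-269 + \left(\frac{2}{11} - \left(-70 + 158\right)\right)} = \frac{1}{-269 + \left(\frac{2}{11} - 88\right)} = \frac{1}{-269 - \frac{966}{11}} = \frac{1}{- \frac{3925}{11}} = - \frac{11}{3925}$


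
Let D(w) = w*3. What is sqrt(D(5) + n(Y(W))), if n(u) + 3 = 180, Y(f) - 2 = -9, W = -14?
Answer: 8*sqrt(3) ≈ 13.856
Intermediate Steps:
D(w) = 3*w
Y(f) = -7 (Y(f) = 2 - 9 = -7)
n(u) = 177 (n(u) = -3 + 180 = 177)
sqrt(D(5) + n(Y(W))) = sqrt(3*5 + 177) = sqrt(15 + 177) = sqrt(192) = 8*sqrt(3)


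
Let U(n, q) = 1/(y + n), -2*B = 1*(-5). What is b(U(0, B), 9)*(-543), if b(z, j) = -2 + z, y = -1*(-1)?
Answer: 543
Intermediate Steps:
B = 5/2 (B = -(-5)/2 = -½*(-5) = 5/2 ≈ 2.5000)
y = 1
U(n, q) = 1/(1 + n)
b(U(0, B), 9)*(-543) = (-2 + 1/(1 + 0))*(-543) = (-2 + 1/1)*(-543) = (-2 + 1)*(-543) = -1*(-543) = 543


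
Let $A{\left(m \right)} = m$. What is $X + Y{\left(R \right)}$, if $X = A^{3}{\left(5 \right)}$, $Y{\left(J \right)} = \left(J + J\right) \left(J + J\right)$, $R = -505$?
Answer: $1020225$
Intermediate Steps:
$Y{\left(J \right)} = 4 J^{2}$ ($Y{\left(J \right)} = 2 J 2 J = 4 J^{2}$)
$X = 125$ ($X = 5^{3} = 125$)
$X + Y{\left(R \right)} = 125 + 4 \left(-505\right)^{2} = 125 + 4 \cdot 255025 = 125 + 1020100 = 1020225$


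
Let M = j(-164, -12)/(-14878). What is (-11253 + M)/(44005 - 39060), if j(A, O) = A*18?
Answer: -83709591/36785855 ≈ -2.2756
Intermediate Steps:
j(A, O) = 18*A
M = 1476/7439 (M = (18*(-164))/(-14878) = -2952*(-1/14878) = 1476/7439 ≈ 0.19841)
(-11253 + M)/(44005 - 39060) = (-11253 + 1476/7439)/(44005 - 39060) = -83709591/7439/4945 = -83709591/7439*1/4945 = -83709591/36785855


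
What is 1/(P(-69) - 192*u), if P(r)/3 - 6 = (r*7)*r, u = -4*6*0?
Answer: 1/99999 ≈ 1.0000e-5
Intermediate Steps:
u = 0 (u = -24*0 = 0)
P(r) = 18 + 21*r² (P(r) = 18 + 3*((r*7)*r) = 18 + 3*((7*r)*r) = 18 + 3*(7*r²) = 18 + 21*r²)
1/(P(-69) - 192*u) = 1/((18 + 21*(-69)²) - 192*0) = 1/((18 + 21*4761) + 0) = 1/((18 + 99981) + 0) = 1/(99999 + 0) = 1/99999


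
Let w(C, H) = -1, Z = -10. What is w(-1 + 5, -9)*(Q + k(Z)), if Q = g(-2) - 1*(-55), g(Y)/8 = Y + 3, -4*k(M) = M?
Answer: -131/2 ≈ -65.500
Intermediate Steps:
k(M) = -M/4
g(Y) = 24 + 8*Y (g(Y) = 8*(Y + 3) = 8*(3 + Y) = 24 + 8*Y)
Q = 63 (Q = (24 + 8*(-2)) - 1*(-55) = (24 - 16) + 55 = 8 + 55 = 63)
w(-1 + 5, -9)*(Q + k(Z)) = -(63 - ¼*(-10)) = -(63 + 5/2) = -1*131/2 = -131/2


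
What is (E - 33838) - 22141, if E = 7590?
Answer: -48389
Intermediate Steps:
(E - 33838) - 22141 = (7590 - 33838) - 22141 = -26248 - 22141 = -48389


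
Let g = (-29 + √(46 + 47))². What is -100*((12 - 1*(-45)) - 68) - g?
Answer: 166 + 58*√93 ≈ 725.33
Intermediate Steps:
g = (-29 + √93)² ≈ 374.67
-100*((12 - 1*(-45)) - 68) - g = -100*((12 - 1*(-45)) - 68) - (29 - √93)² = -100*((12 + 45) - 68) - (29 - √93)² = -100*(57 - 68) - (29 - √93)² = -100*(-11) - (29 - √93)² = 1100 - (29 - √93)²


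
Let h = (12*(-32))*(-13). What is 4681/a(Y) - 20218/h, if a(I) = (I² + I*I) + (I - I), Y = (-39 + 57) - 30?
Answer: 91379/7488 ≈ 12.203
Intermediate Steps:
h = 4992 (h = -384*(-13) = 4992)
Y = -12 (Y = 18 - 30 = -12)
a(I) = 2*I² (a(I) = (I² + I²) + 0 = 2*I² + 0 = 2*I²)
4681/a(Y) - 20218/h = 4681/((2*(-12)²)) - 20218/4992 = 4681/((2*144)) - 20218*1/4992 = 4681/288 - 10109/2496 = 91379/7488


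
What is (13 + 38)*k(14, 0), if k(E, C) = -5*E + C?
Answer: -3570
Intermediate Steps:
k(E, C) = C - 5*E
(13 + 38)*k(14, 0) = (13 + 38)*(0 - 5*14) = 51*(0 - 70) = 51*(-70) = -3570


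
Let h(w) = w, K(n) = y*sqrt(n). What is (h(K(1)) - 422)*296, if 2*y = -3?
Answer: -125356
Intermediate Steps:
y = -3/2 (y = (1/2)*(-3) = -3/2 ≈ -1.5000)
K(n) = -3*sqrt(n)/2
(h(K(1)) - 422)*296 = (-3*sqrt(1)/2 - 422)*296 = (-3/2*1 - 422)*296 = (-3/2 - 422)*296 = -847/2*296 = -125356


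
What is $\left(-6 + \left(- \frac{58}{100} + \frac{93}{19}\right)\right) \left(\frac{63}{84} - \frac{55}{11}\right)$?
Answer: $\frac{27217}{3800} \approx 7.1624$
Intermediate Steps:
$\left(-6 + \left(- \frac{58}{100} + \frac{93}{19}\right)\right) \left(\frac{63}{84} - \frac{55}{11}\right) = \left(-6 + \left(\left(-58\right) \frac{1}{100} + 93 \cdot \frac{1}{19}\right)\right) \left(63 \cdot \frac{1}{84} - 5\right) = \left(-6 + \left(- \frac{29}{50} + \frac{93}{19}\right)\right) \left(\frac{3}{4} - 5\right) = \left(-6 + \frac{4099}{950}\right) \left(- \frac{17}{4}\right) = \left(- \frac{1601}{950}\right) \left(- \frac{17}{4}\right) = \frac{27217}{3800}$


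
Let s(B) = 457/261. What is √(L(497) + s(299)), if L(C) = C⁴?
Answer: √461810773400342/87 ≈ 2.4701e+5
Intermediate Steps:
s(B) = 457/261 (s(B) = 457*(1/261) = 457/261)
√(L(497) + s(299)) = √(497⁴ + 457/261) = √(61013446081 + 457/261) = √(15924509427598/261) = √461810773400342/87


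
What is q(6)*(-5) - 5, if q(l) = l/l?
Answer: -10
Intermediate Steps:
q(l) = 1
q(6)*(-5) - 5 = 1*(-5) - 5 = -5 - 5 = -10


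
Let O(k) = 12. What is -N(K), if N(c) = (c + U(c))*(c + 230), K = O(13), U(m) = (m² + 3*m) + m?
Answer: -49368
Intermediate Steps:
U(m) = m² + 4*m
K = 12
N(c) = (230 + c)*(c + c*(4 + c)) (N(c) = (c + c*(4 + c))*(c + 230) = (c + c*(4 + c))*(230 + c) = (230 + c)*(c + c*(4 + c)))
-N(K) = -12*(1150 + 12² + 235*12) = -12*(1150 + 144 + 2820) = -12*4114 = -1*49368 = -49368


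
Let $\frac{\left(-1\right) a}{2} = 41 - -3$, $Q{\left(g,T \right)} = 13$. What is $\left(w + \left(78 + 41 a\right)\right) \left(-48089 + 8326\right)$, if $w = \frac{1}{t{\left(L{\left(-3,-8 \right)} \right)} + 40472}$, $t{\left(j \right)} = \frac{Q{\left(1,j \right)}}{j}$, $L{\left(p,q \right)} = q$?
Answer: $\frac{45444471918466}{323763} \approx 1.4036 \cdot 10^{8}$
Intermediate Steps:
$a = -88$ ($a = - 2 \left(41 - -3\right) = - 2 \left(41 + 3\right) = \left(-2\right) 44 = -88$)
$t{\left(j \right)} = \frac{13}{j}$
$w = \frac{8}{323763}$ ($w = \frac{1}{\frac{13}{-8} + 40472} = \frac{1}{13 \left(- \frac{1}{8}\right) + 40472} = \frac{1}{- \frac{13}{8} + 40472} = \frac{1}{\frac{323763}{8}} = \frac{8}{323763} \approx 2.4709 \cdot 10^{-5}$)
$\left(w + \left(78 + 41 a\right)\right) \left(-48089 + 8326\right) = \left(\frac{8}{323763} + \left(78 + 41 \left(-88\right)\right)\right) \left(-48089 + 8326\right) = \left(\frac{8}{323763} + \left(78 - 3608\right)\right) \left(-39763\right) = \left(\frac{8}{323763} - 3530\right) \left(-39763\right) = \left(- \frac{1142883382}{323763}\right) \left(-39763\right) = \frac{45444471918466}{323763}$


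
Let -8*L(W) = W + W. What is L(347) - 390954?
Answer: -1564163/4 ≈ -3.9104e+5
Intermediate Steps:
L(W) = -W/4 (L(W) = -(W + W)/8 = -W/4)
L(347) - 390954 = -1/4*347 - 390954 = -347/4 - 390954 = -1564163/4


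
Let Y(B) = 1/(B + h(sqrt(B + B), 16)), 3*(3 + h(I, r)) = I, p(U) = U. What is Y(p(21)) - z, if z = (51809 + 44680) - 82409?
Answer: -6744293/479 - sqrt(42)/958 ≈ -14080.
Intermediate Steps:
h(I, r) = -3 + I/3
z = 14080 (z = 96489 - 82409 = 14080)
Y(B) = 1/(-3 + B + sqrt(2)*sqrt(B)/3) (Y(B) = 1/(B + (-3 + sqrt(B + B)/3)) = 1/(B + (-3 + sqrt(2*B)/3)) = 1/(B + (-3 + (sqrt(2)*sqrt(B))/3)) = 1/(B + (-3 + sqrt(2)*sqrt(B)/3)) = 1/(-3 + B + sqrt(2)*sqrt(B)/3))
Y(p(21)) - z = 3/(-9 + 3*21 + sqrt(2)*sqrt(21)) - 1*14080 = 3/(-9 + 63 + sqrt(42)) - 14080 = 3/(54 + sqrt(42)) - 14080 = -14080 + 3/(54 + sqrt(42))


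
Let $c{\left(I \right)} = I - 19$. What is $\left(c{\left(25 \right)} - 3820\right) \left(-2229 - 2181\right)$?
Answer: $16819740$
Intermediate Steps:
$c{\left(I \right)} = -19 + I$ ($c{\left(I \right)} = I - 19 = -19 + I$)
$\left(c{\left(25 \right)} - 3820\right) \left(-2229 - 2181\right) = \left(\left(-19 + 25\right) - 3820\right) \left(-2229 - 2181\right) = \left(6 - 3820\right) \left(-4410\right) = \left(-3814\right) \left(-4410\right) = 16819740$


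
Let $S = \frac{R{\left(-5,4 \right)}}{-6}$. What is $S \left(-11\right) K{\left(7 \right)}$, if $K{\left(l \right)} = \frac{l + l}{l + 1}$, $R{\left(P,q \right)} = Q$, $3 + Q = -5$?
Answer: $- \frac{77}{3} \approx -25.667$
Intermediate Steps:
$Q = -8$ ($Q = -3 - 5 = -8$)
$R{\left(P,q \right)} = -8$
$K{\left(l \right)} = \frac{2 l}{1 + l}$
$S = \frac{4}{3}$ ($S = - \frac{8}{-6} = \left(-8\right) \left(- \frac{1}{6}\right) = \frac{4}{3} \approx 1.3333$)
$S \left(-11\right) K{\left(7 \right)} = \frac{4}{3} \left(-11\right) 2 \cdot 7 \frac{1}{1 + 7} = - \frac{44 \cdot 2 \cdot 7 \cdot \frac{1}{8}}{3} = \left(- \frac{44}{3}\right) \frac{7}{4} = - \frac{77}{3}$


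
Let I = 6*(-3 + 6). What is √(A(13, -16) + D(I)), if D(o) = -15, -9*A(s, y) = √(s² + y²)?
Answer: √(-135 - 5*√17)/3 ≈ 4.1582*I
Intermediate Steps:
A(s, y) = -√(s² + y²)/9
I = 18 (I = 6*3 = 18)
√(A(13, -16) + D(I)) = √(-√(13² + (-16)²)/9 - 15) = √(-√(169 + 256)/9 - 15) = √(-5*√17/9 - 15) = √(-15 - 5*√17/9)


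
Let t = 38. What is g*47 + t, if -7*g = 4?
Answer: 78/7 ≈ 11.143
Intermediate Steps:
g = -4/7 (g = -1/7*4 = -4/7 ≈ -0.57143)
g*47 + t = -4/7*47 + 38 = -188/7 + 38 = 78/7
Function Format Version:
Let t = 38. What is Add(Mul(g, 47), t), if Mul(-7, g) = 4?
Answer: Rational(78, 7) ≈ 11.143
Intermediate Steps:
g = Rational(-4, 7) (g = Mul(Rational(-1, 7), 4) = Rational(-4, 7) ≈ -0.57143)
Add(Mul(g, 47), t) = Add(Mul(Rational(-4, 7), 47), 38) = Add(Rational(-188, 7), 38) = Rational(78, 7)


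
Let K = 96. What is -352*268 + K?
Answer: -94240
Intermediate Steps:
-352*268 + K = -352*268 + 96 = -94336 + 96 = -94240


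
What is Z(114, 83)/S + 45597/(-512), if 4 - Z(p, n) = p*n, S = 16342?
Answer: -374994335/4183552 ≈ -89.635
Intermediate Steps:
Z(p, n) = 4 - n*p (Z(p, n) = 4 - p*n = 4 - n*p)
Z(114, 83)/S + 45597/(-512) = (4 - 1*83*114)/16342 + 45597/(-512) = (4 - 9462)*(1/16342) + 45597*(-1/512) = -9458*1/16342 - 45597/512 = -4729/8171 - 45597/512 = -374994335/4183552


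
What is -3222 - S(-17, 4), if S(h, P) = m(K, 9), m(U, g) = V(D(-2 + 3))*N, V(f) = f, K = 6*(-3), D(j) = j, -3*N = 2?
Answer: -9664/3 ≈ -3221.3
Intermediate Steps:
N = -2/3 (N = -1/3*2 = -2/3 ≈ -0.66667)
K = -18
m(U, g) = -2/3 (m(U, g) = (-2 + 3)*(-2/3) = 1*(-2/3) = -2/3)
S(h, P) = -2/3
-3222 - S(-17, 4) = -3222 - 1*(-2/3) = -3222 + 2/3 = -9664/3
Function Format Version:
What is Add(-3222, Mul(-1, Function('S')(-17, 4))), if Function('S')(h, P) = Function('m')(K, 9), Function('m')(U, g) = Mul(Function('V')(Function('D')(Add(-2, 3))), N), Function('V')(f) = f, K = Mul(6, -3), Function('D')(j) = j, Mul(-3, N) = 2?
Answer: Rational(-9664, 3) ≈ -3221.3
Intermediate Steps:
N = Rational(-2, 3) (N = Mul(Rational(-1, 3), 2) = Rational(-2, 3) ≈ -0.66667)
K = -18
Function('m')(U, g) = Rational(-2, 3) (Function('m')(U, g) = Mul(Add(-2, 3), Rational(-2, 3)) = Mul(1, Rational(-2, 3)) = Rational(-2, 3))
Function('S')(h, P) = Rational(-2, 3)
Add(-3222, Mul(-1, Function('S')(-17, 4))) = Add(-3222, Mul(-1, Rational(-2, 3))) = Add(-3222, Rational(2, 3)) = Rational(-9664, 3)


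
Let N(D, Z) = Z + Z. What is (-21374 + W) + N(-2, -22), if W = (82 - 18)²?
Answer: -17322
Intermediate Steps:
W = 4096 (W = 64² = 4096)
N(D, Z) = 2*Z
(-21374 + W) + N(-2, -22) = (-21374 + 4096) + 2*(-22) = -17278 - 44 = -17322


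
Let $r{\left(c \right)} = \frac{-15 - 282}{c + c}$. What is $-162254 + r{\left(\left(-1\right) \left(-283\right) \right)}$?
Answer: $- \frac{91836061}{566} \approx -1.6225 \cdot 10^{5}$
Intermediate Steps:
$r{\left(c \right)} = - \frac{297}{2 c}$
$-162254 + r{\left(\left(-1\right) \left(-283\right) \right)} = -162254 - \frac{297}{2 \left(\left(-1\right) \left(-283\right)\right)} = -162254 - \frac{297}{2 \cdot 283} = -162254 - \frac{297}{566} = - \frac{91836061}{566}$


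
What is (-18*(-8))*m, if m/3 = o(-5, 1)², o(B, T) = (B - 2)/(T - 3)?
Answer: 5292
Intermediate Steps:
o(B, T) = (-2 + B)/(-3 + T)
m = 147/4 (m = 3*((-2 - 5)/(-3 + 1))² = 3*(-7/(-2))² = 3*(-½*(-7))² = 3*(7/2)² = 3*(49/4) = 147/4 ≈ 36.750)
(-18*(-8))*m = -18*(-8)*(147/4) = 144*(147/4) = 5292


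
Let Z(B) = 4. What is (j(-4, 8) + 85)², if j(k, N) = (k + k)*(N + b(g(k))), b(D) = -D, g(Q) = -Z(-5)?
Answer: 121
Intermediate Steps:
g(Q) = -4 (g(Q) = -1*4 = -4)
j(k, N) = 2*k*(4 + N) (j(k, N) = (k + k)*(N - 1*(-4)) = (2*k)*(N + 4) = (2*k)*(4 + N) = 2*k*(4 + N))
(j(-4, 8) + 85)² = (2*(-4)*(4 + 8) + 85)² = (2*(-4)*12 + 85)² = (-96 + 85)² = (-11)² = 121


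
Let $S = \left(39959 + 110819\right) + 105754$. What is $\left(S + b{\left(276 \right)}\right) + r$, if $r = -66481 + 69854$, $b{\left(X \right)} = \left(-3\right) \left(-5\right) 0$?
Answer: $259905$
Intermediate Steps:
$b{\left(X \right)} = 0$ ($b{\left(X \right)} = 15 \cdot 0 = 0$)
$r = 3373$
$S = 256532$ ($S = 150778 + 105754 = 256532$)
$\left(S + b{\left(276 \right)}\right) + r = \left(256532 + 0\right) + 3373 = 256532 + 3373 = 259905$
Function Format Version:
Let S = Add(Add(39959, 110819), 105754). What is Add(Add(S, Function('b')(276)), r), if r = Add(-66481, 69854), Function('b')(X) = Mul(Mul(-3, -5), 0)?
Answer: 259905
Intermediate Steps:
Function('b')(X) = 0 (Function('b')(X) = Mul(15, 0) = 0)
r = 3373
S = 256532 (S = Add(150778, 105754) = 256532)
Add(Add(S, Function('b')(276)), r) = Add(Add(256532, 0), 3373) = Add(256532, 3373) = 259905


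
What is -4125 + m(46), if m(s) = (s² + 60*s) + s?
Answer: 797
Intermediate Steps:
m(s) = s² + 61*s
-4125 + m(46) = -4125 + 46*(61 + 46) = -4125 + 46*107 = -4125 + 4922 = 797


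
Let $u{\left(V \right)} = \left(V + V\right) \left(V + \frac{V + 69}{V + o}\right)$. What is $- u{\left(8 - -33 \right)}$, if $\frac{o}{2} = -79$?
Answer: $- \frac{384334}{117} \approx -3284.9$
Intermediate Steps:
$o = -158$ ($o = 2 \left(-79\right) = -158$)
$u{\left(V \right)} = 2 V \left(V + \frac{69 + V}{-158 + V}\right)$ ($u{\left(V \right)} = \left(V + V\right) \left(V + \frac{V + 69}{V - 158}\right) = 2 V \left(V + \frac{69 + V}{-158 + V}\right)$)
$- u{\left(8 - -33 \right)} = - \frac{2 \left(8 - -33\right) \left(69 + \left(8 - -33\right)^{2} - 157 \left(8 - -33\right)\right)}{-158 + \left(8 - -33\right)} = - \frac{2 \left(8 + 33\right) \left(69 + \left(8 + 33\right)^{2} - 157 \left(8 + 33\right)\right)}{-158 + \left(8 + 33\right)} = - \frac{2 \cdot 41 \left(69 + 41^{2} - 6437\right)}{-158 + 41} = - \frac{2 \cdot 41 \left(69 + 1681 - 6437\right)}{-117} = - \frac{2 \cdot 41 \left(-1\right) \left(-4687\right)}{117} = \left(-1\right) \frac{384334}{117} = - \frac{384334}{117}$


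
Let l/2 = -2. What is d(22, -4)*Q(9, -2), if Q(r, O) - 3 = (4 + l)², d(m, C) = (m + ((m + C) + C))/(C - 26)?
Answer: -18/5 ≈ -3.6000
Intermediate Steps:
l = -4 (l = 2*(-2) = -4)
d(m, C) = (2*C + 2*m)/(-26 + C) (d(m, C) = (m + ((C + m) + C))/(-26 + C) = (m + (m + 2*C))/(-26 + C) = (2*C + 2*m)/(-26 + C))
Q(r, O) = 3 (Q(r, O) = 3 + (4 - 4)² = 3 + 0² = 3 + 0 = 3)
d(22, -4)*Q(9, -2) = (2*(-4 + 22)/(-26 - 4))*3 = (2*18/(-30))*3 = (2*(-1/30)*18)*3 = -6/5*3 = -18/5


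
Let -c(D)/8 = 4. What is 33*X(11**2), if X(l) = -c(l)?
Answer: 1056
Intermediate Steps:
c(D) = -32 (c(D) = -8*4 = -32)
X(l) = 32 (X(l) = -1*(-32) = 32)
33*X(11**2) = 33*32 = 1056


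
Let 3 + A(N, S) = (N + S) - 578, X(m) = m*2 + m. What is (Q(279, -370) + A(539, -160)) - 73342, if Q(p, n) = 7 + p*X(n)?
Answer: -383227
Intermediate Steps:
X(m) = 3*m (X(m) = 2*m + m = 3*m)
A(N, S) = -581 + N + S (A(N, S) = -3 + ((N + S) - 578) = -3 + (-578 + N + S) = -581 + N + S)
Q(p, n) = 7 + 3*n*p (Q(p, n) = 7 + p*(3*n) = 7 + 3*n*p)
(Q(279, -370) + A(539, -160)) - 73342 = ((7 + 3*(-370)*279) + (-581 + 539 - 160)) - 73342 = ((7 - 309690) - 202) - 73342 = (-309683 - 202) - 73342 = -309885 - 73342 = -383227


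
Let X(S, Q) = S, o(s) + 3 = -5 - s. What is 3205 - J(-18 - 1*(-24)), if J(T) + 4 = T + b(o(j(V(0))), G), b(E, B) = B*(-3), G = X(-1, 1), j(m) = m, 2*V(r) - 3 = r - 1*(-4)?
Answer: 3200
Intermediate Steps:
V(r) = 7/2 + r/2 (V(r) = 3/2 + (r - 1*(-4))/2 = 3/2 + (r + 4)/2 = 3/2 + (4 + r)/2 = 3/2 + (2 + r/2) = 7/2 + r/2)
o(s) = -8 - s (o(s) = -3 + (-5 - s) = -8 - s)
G = -1
b(E, B) = -3*B
J(T) = -1 + T (J(T) = -4 + (T - 3*(-1)) = -4 + (T + 3) = -4 + (3 + T) = -1 + T)
3205 - J(-18 - 1*(-24)) = 3205 - (-1 + (-18 - 1*(-24))) = 3205 - (-1 + (-18 + 24)) = 3205 - (-1 + 6) = 3205 - 1*5 = 3205 - 5 = 3200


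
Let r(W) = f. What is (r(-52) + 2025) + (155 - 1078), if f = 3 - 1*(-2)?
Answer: 1107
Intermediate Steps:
f = 5 (f = 3 + 2 = 5)
r(W) = 5
(r(-52) + 2025) + (155 - 1078) = (5 + 2025) + (155 - 1078) = 2030 - 923 = 1107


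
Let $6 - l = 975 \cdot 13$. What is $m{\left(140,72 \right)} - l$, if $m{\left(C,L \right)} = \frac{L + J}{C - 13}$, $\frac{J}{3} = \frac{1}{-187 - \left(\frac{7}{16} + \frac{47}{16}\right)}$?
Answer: $\frac{2450560281}{193421} \approx 12670.0$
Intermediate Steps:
$J = - \frac{24}{1523}$ ($J = \frac{3}{-187 - \left(\frac{7}{16} + \frac{47}{16}\right)} = \frac{3}{-187 - \frac{27}{8}} = \frac{3}{- \frac{1523}{8}} = 3 \left(- \frac{8}{1523}\right) = - \frac{24}{1523} \approx -0.015758$)
$m{\left(C,L \right)} = \frac{- \frac{24}{1523} + L}{-13 + C}$ ($m{\left(C,L \right)} = \frac{L - \frac{24}{1523}}{C - 13} = \frac{- \frac{24}{1523} + L}{-13 + C}$)
$l = -12669$ ($l = 6 - 975 \cdot 13 = 6 - 12675 = -12669$)
$m{\left(140,72 \right)} - l = \frac{- \frac{24}{1523} + 72}{-13 + 140} - -12669 = \frac{1}{127} \cdot \frac{109632}{1523} + 12669 = \frac{109632}{193421} + 12669 = \frac{2450560281}{193421}$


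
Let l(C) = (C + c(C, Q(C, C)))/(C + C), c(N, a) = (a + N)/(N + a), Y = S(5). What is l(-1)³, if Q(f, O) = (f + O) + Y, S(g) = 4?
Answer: 0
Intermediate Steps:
Y = 4
Q(f, O) = 4 + O + f (Q(f, O) = (f + O) + 4 = (O + f) + 4 = 4 + O + f)
c(N, a) = 1 (c(N, a) = (N + a)/(N + a) = 1)
l(C) = (1 + C)/(2*C) (l(C) = (C + 1)/(C + C) = (1 + C)/((2*C)) = (1 + C)*(1/(2*C)) = (1 + C)/(2*C))
l(-1)³ = ((½)*(1 - 1)/(-1))³ = ((½)*(-1)*0)³ = 0³ = 0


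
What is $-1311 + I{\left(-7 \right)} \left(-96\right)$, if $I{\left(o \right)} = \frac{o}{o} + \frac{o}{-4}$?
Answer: $-1575$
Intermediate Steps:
$I{\left(o \right)} = 1 - \frac{o}{4}$ ($I{\left(o \right)} = 1 + o \left(- \frac{1}{4}\right) = 1 - \frac{o}{4}$)
$-1311 + I{\left(-7 \right)} \left(-96\right) = -1311 + \left(1 - - \frac{7}{4}\right) \left(-96\right) = -1311 + \left(1 + \frac{7}{4}\right) \left(-96\right) = -1311 + \frac{11}{4} \left(-96\right) = -1311 - 264 = -1575$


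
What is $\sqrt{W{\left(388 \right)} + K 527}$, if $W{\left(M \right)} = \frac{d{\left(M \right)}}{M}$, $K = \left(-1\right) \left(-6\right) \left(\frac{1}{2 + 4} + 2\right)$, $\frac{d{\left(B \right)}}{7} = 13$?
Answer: $\frac{\sqrt{257853063}}{194} \approx 82.772$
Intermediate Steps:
$d{\left(B \right)} = 91$ ($d{\left(B \right)} = 7 \cdot 13 = 91$)
$K = 13$ ($K = 6 \left(\frac{1}{6} + 2\right) = 6 \cdot \frac{13}{6} = 13$)
$W{\left(M \right)} = \frac{91}{M}$
$\sqrt{W{\left(388 \right)} + K 527} = \sqrt{\frac{91}{388} + 13 \cdot 527} = \sqrt{91 \cdot \frac{1}{388} + 6851} = \sqrt{\frac{91}{388} + 6851} = \sqrt{\frac{2658279}{388}} = \frac{\sqrt{257853063}}{194}$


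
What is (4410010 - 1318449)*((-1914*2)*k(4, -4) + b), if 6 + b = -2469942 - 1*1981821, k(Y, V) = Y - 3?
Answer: -13774749916917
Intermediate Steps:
k(Y, V) = -3 + Y
b = -4451769 (b = -6 + (-2469942 - 1*1981821) = -6 + (-2469942 - 1981821) = -6 - 4451763 = -4451769)
(4410010 - 1318449)*((-1914*2)*k(4, -4) + b) = (4410010 - 1318449)*((-1914*2)*(-3 + 4) - 4451769) = 3091561*(-3828*1 - 4451769) = 3091561*(-3828 - 4451769) = 3091561*(-4455597) = -13774749916917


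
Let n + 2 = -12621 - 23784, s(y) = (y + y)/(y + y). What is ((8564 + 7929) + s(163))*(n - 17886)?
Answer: -895508742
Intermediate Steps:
s(y) = 1 (s(y) = (2*y)/((2*y)) = (2*y)*(1/(2*y)) = 1)
n = -36407 (n = -2 + (-12621 - 23784) = -2 - 36405 = -36407)
((8564 + 7929) + s(163))*(n - 17886) = ((8564 + 7929) + 1)*(-36407 - 17886) = (16493 + 1)*(-54293) = 16494*(-54293) = -895508742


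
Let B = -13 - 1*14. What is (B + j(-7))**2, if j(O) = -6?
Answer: 1089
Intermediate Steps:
B = -27 (B = -13 - 14 = -27)
(B + j(-7))**2 = (-27 - 6)**2 = (-33)**2 = 1089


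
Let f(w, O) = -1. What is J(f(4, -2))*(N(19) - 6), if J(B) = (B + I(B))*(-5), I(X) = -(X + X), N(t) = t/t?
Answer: 25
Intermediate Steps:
N(t) = 1
I(X) = -2*X
J(B) = 5*B (J(B) = (B - 2*B)*(-5) = -B*(-5) = 5*B)
J(f(4, -2))*(N(19) - 6) = (5*(-1))*(1 - 6) = -5*(-5) = 25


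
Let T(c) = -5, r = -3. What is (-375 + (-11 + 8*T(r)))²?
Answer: 181476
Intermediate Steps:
(-375 + (-11 + 8*T(r)))² = (-375 + (-11 + 8*(-5)))² = (-375 + (-11 - 40))² = (-375 - 51)² = (-426)² = 181476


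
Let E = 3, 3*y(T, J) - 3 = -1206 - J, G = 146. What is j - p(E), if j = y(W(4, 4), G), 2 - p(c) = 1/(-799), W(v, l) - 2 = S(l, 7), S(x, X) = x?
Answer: -1082648/2397 ≈ -451.67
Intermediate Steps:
W(v, l) = 2 + l
y(T, J) = -401 - J/3 (y(T, J) = 1 + (-1206 - J)/3 = 1 + (-402 - J/3) = -401 - J/3)
p(c) = 1599/799 (p(c) = 2 - 1/(-799) = 2 - 1*(-1/799) = 2 + 1/799 = 1599/799)
j = -1349/3 (j = -401 - ⅓*146 = -401 - 146/3 = -1349/3 ≈ -449.67)
j - p(E) = -1349/3 - 1*1599/799 = -1349/3 - 1599/799 = -1082648/2397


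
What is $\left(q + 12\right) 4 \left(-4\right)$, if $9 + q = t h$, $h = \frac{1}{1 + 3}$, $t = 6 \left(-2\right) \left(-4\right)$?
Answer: $-240$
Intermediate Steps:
$t = 48$ ($t = \left(-12\right) \left(-4\right) = 48$)
$h = \frac{1}{4} \approx 0.25$
$q = 3$ ($q = -9 + 48 \cdot \frac{1}{4} = -9 + 12 = 3$)
$\left(q + 12\right) 4 \left(-4\right) = \left(3 + 12\right) 4 \left(-4\right) = 15 \left(-16\right) = -240$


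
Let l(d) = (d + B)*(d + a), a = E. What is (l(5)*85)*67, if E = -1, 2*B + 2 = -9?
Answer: -11390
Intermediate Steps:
B = -11/2 (B = -1 + (½)*(-9) = -1 - 9/2 = -11/2 ≈ -5.5000)
a = -1
l(d) = (-1 + d)*(-11/2 + d) (l(d) = (d - 11/2)*(d - 1) = (-11/2 + d)*(-1 + d) = (-1 + d)*(-11/2 + d))
(l(5)*85)*67 = ((11/2 + 5² - 13/2*5)*85)*67 = ((11/2 + 25 - 65/2)*85)*67 = -2*85*67 = -170*67 = -11390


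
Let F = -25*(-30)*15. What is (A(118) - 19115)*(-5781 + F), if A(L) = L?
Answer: -103894593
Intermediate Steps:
F = 11250 (F = 750*15 = 11250)
(A(118) - 19115)*(-5781 + F) = (118 - 19115)*(-5781 + 11250) = -18997*5469 = -103894593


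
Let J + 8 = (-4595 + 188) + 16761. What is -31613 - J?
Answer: -43959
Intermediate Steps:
J = 12346 (J = -8 + ((-4595 + 188) + 16761) = -8 + (-4407 + 16761) = -8 + 12354 = 12346)
-31613 - J = -31613 - 1*12346 = -31613 - 12346 = -43959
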